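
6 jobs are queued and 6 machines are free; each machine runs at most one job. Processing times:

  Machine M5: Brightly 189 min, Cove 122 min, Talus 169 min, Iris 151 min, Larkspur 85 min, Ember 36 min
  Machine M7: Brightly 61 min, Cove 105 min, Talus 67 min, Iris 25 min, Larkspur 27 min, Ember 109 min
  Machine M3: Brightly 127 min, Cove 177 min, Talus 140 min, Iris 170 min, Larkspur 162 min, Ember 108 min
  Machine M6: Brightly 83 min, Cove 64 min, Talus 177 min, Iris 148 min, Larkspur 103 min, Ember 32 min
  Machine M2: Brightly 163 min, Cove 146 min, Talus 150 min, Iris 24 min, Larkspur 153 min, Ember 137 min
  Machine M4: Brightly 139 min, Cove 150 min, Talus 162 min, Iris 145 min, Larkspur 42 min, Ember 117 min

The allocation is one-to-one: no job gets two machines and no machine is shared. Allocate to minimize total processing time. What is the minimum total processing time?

Min total: 360 min

Optimal: Brightly→Machine M3 (127 min), Cove→Machine M6 (64 min), Talus→Machine M7 (67 min), Iris→Machine M2 (24 min), Larkspur→Machine M4 (42 min), Ember→Machine M5 (36 min) — total 127+64+67+24+42+36 = 360 min.
Min-entry greedy (repeatedly take the single cheapest remaining cell) gives 494 min, worse by 134.
Swapping Brightly↔Cove (Brightly→Machine M6 83 min, Cove→Machine M3 177 min) adds 69.
Every other assignment is strictly worse.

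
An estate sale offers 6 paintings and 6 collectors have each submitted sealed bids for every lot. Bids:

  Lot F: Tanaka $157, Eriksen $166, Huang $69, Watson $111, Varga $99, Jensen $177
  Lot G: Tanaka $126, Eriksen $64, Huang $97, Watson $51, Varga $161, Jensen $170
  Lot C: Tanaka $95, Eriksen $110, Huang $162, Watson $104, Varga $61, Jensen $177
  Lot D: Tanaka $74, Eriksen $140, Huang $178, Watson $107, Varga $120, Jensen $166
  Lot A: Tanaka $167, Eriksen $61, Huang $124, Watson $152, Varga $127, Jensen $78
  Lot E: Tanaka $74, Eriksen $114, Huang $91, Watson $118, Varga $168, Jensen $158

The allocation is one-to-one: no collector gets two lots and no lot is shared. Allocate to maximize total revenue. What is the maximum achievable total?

Optimal: Tanaka→Lot G ($126), Eriksen→Lot F ($166), Huang→Lot D ($178), Watson→Lot A ($152), Varga→Lot E ($168), Jensen→Lot C ($177) — total 126+166+178+152+168+177 = $967.
Column-greedy (each lot in turn goes to its best remaining collector) gives $925, worse by 42.
Swapping Watson↔Huang (Watson→Lot D $107, Huang→Lot A $124) loses 99.

Maximum total: $967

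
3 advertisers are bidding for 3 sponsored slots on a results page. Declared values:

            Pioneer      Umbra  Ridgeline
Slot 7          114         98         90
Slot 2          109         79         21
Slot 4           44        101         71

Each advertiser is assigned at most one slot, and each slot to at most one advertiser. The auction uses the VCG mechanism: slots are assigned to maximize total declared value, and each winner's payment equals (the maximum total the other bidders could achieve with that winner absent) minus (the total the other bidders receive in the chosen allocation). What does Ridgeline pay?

Ridgeline pays $5.

Efficient allocation: Pioneer→Slot 2 ($109), Umbra→Slot 4 ($101), Ridgeline→Slot 7 ($90); total welfare W = $300.
Ridgeline receives Slot 7 at value $90, so the others get W − 90 = $210.
Without Ridgeline: best allocation of the remaining 2 bidders over all 3 slots is Pioneer→Slot 7 ($114), Umbra→Slot 4 ($101), total $215.
VCG payment = (others' best without Ridgeline) − (others' welfare with Ridgeline) = 215 − 210 = $5.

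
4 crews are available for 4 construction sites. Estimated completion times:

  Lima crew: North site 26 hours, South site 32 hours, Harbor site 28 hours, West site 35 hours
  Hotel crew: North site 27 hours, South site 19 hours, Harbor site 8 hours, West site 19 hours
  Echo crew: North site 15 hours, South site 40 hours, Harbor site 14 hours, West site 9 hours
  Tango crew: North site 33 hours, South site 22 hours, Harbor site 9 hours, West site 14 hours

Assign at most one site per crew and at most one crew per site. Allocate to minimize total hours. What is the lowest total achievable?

Min total: 63 hours

Treat this as an assignment problem: match each crew to one site.
Optimal: Lima crew→North site (26 hours), Hotel crew→South site (19 hours), Echo crew→West site (9 hours), Tango crew→Harbor site (9 hours) — total 26+19+9+9 = 63 hours.
Row-greedy (each crew in turn takes its cheapest remaining site) gives 65 hours, worse by 2.
Swapping Echo crew↔Tango crew (Echo crew→Harbor site 14 hours, Tango crew→West site 14 hours) adds 10.
Checked against all permutations: 63 hours is optimal.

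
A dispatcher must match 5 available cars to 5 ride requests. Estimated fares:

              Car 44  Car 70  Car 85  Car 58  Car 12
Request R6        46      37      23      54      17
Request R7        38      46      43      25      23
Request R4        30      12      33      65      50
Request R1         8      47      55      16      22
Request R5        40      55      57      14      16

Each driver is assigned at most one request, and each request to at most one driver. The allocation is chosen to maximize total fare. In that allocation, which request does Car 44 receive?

Optimal: Car 44→Request R7 ($38), Car 70→Request R5 ($55), Car 85→Request R1 ($55), Car 58→Request R6 ($54), Car 12→Request R4 ($50) — total 38+55+55+54+50 = $252.
Row-greedy (each driver in turn takes its best remaining request) gives $244, worse by 8.
Next-best assignment: Car 44→Request R7, Car 70→Request R1, Car 85→Request R5, Car 58→Request R6, Car 12→Request R4 = $246.
Checked against all permutations: $252 is optimal.
Car 44's own top request is Request R6 ($46), but forcing Car 44→Request R6 and reassigning the rest optimally gives only $244 — worse by 8.

Car 44 receives Request R7.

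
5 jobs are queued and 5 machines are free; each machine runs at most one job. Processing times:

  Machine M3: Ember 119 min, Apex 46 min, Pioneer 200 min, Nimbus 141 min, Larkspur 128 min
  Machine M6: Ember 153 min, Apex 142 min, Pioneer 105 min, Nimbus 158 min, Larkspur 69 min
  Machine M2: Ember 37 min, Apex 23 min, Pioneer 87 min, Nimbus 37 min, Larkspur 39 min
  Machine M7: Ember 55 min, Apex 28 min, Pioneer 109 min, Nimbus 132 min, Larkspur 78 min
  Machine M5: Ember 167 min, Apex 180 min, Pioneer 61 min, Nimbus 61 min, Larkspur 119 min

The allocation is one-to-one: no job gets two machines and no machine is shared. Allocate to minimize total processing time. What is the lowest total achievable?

Minimum total: 268 min

Optimal: Ember→Machine M7 (55 min), Apex→Machine M3 (46 min), Pioneer→Machine M5 (61 min), Nimbus→Machine M2 (37 min), Larkspur→Machine M6 (69 min) — total 55+46+61+37+69 = 268 min.
Column-greedy (each machine in turn goes to its cheapest remaining job) gives 322 min, worse by 54.
Next-best assignment: Ember→Machine M7, Apex→Machine M3, Pioneer→Machine M6, Nimbus→Machine M5, Larkspur→Machine M2 = 306 min.
No other one-to-one assignment undercuts 268 min.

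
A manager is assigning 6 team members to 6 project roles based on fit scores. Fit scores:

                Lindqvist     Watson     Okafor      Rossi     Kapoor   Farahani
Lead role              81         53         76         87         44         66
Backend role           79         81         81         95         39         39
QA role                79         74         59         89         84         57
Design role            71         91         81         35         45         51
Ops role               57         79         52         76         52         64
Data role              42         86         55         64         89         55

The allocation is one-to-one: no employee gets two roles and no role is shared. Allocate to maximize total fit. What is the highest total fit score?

Optimal: Lindqvist→Lead role (81 pts), Watson→Design role (91 pts), Okafor→Backend role (81 pts), Rossi→QA role (89 pts), Kapoor→Data role (89 pts), Farahani→Ops role (64 pts) — total 81+91+81+89+89+64 = 495 pts.
Column-greedy (each role in turn goes to its best remaining employee) gives 439 pts, worse by 56.
Next-best assignment: Lindqvist→QA role, Watson→Design role, Okafor→Lead role, Rossi→Backend role, Kapoor→Data role, Farahani→Ops role = 494 pts.
Checked against all permutations: 495 pts is optimal.

Maximum total: 495 pts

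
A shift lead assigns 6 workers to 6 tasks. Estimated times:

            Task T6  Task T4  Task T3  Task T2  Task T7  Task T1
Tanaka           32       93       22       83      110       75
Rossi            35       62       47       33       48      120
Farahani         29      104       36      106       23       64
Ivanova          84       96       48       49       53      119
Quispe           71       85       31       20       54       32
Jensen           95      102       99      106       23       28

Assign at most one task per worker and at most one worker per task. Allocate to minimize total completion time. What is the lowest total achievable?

Optimal: Tanaka→Task T6 (32 min), Rossi→Task T4 (62 min), Farahani→Task T7 (23 min), Ivanova→Task T3 (48 min), Quispe→Task T2 (20 min), Jensen→Task T1 (28 min) — total 32+62+23+48+20+28 = 213 min.
Row-greedy (each worker in turn takes its cheapest remaining task) gives 296 min, worse by 83.

Min total: 213 min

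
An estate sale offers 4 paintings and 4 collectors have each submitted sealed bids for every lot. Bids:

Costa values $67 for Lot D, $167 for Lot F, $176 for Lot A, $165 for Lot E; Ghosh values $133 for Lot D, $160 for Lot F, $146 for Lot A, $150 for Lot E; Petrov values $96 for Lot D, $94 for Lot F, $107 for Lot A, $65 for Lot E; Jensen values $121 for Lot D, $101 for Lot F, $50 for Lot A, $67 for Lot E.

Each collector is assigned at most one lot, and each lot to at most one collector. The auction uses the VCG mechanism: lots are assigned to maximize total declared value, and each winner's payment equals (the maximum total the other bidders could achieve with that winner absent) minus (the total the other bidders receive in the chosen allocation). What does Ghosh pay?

Efficient allocation: Costa→Lot E ($165), Ghosh→Lot F ($160), Petrov→Lot A ($107), Jensen→Lot D ($121); total welfare W = $553.
Ghosh receives Lot F at value $160, so the others get W − 160 = $393.
Without Ghosh: best allocation of the remaining 3 bidders over all 4 lots is Costa→Lot F ($167), Petrov→Lot A ($107), Jensen→Lot D ($121), total $395.
VCG payment = (others' best without Ghosh) − (others' welfare with Ghosh) = 395 − 393 = $2.

Ghosh pays $2.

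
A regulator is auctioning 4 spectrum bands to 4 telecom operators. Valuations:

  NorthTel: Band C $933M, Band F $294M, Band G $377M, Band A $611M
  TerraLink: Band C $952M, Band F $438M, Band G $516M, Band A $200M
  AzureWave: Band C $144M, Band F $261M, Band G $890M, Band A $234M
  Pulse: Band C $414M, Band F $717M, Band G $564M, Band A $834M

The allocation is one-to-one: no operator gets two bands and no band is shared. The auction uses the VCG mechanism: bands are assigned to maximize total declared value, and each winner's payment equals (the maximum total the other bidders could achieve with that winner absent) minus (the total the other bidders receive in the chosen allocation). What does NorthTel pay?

Efficient allocation: NorthTel→Band A ($611M), TerraLink→Band C ($952M), AzureWave→Band G ($890M), Pulse→Band F ($717M); total welfare W = $3170M.
NorthTel receives Band A at value $611M, so the others get W − 611 = $2559M.
Without NorthTel: best allocation of the remaining 3 bidders over all 4 bands is TerraLink→Band C ($952M), AzureWave→Band G ($890M), Pulse→Band A ($834M), total $2676M.
VCG payment = (others' best without NorthTel) − (others' welfare with NorthTel) = 2676 − 2559 = $117M.

NorthTel pays $117M.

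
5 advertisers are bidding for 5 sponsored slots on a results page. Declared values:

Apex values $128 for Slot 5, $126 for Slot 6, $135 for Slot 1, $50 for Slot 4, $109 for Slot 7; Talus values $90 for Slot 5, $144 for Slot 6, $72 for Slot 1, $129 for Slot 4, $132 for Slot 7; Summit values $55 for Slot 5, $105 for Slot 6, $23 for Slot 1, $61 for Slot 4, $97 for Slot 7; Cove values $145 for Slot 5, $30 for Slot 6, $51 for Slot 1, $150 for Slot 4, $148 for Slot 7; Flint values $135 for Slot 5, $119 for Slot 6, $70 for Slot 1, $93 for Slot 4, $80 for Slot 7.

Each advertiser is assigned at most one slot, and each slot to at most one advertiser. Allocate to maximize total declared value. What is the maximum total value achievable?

Optimal: Apex→Slot 1 ($135), Talus→Slot 6 ($144), Summit→Slot 7 ($97), Cove→Slot 4 ($150), Flint→Slot 5 ($135) — total 135+144+97+150+135 = $661.
Column-greedy (each slot in turn goes to its best remaining advertiser) gives $614, worse by 47.
Next-best assignment: Apex→Slot 1, Talus→Slot 7, Summit→Slot 6, Cove→Slot 4, Flint→Slot 5 = $657.
Checked against all permutations: $661 is optimal.

Maximum total: $661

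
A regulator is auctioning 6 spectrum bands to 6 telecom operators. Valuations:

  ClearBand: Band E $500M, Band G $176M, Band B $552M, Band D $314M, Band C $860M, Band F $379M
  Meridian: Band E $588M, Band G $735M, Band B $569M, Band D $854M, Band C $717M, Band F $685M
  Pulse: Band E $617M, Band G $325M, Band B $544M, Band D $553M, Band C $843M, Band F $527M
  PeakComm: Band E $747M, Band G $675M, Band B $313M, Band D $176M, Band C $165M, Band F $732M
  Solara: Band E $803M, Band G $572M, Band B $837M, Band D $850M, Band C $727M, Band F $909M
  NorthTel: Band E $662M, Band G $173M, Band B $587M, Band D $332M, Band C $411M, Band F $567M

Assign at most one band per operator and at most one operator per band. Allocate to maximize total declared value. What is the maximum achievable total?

Maximum total: $4504M

Optimal: ClearBand→Band C ($860M), Meridian→Band D ($854M), Pulse→Band B ($544M), PeakComm→Band G ($675M), Solara→Band F ($909M), NorthTel→Band E ($662M) — total 860+854+544+675+909+662 = $4504M.
Next-best assignment: ClearBand→Band C, Meridian→Band D, Pulse→Band E, PeakComm→Band G, Solara→Band F, NorthTel→Band B = $4502M.
Checked against all permutations: $4504M is optimal.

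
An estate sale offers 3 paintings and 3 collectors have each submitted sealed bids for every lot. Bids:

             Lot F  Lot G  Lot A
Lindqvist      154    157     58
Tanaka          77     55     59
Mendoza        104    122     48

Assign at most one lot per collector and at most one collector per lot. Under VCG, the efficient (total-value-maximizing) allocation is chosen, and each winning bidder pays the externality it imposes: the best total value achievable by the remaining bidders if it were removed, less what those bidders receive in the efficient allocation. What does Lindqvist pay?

Efficient allocation: Lindqvist→Lot F ($154), Tanaka→Lot A ($59), Mendoza→Lot G ($122); total welfare W = $335.
Lindqvist receives Lot F at value $154, so the others get W − 154 = $181.
Without Lindqvist: best allocation of the remaining 2 bidders over all 3 lots is Tanaka→Lot F ($77), Mendoza→Lot G ($122), total $199.
VCG payment = (others' best without Lindqvist) − (others' welfare with Lindqvist) = 199 − 181 = $18.

Lindqvist pays $18.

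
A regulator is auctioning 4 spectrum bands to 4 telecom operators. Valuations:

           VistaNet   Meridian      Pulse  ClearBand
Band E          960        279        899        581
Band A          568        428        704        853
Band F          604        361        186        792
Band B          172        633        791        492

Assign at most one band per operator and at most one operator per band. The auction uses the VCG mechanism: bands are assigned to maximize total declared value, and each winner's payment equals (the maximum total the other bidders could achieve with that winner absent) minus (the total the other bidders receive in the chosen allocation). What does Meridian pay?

Efficient allocation: VistaNet→Band E ($960M), Meridian→Band B ($633M), Pulse→Band A ($704M), ClearBand→Band F ($792M); total welfare W = $3089M.
Meridian receives Band B at value $633M, so the others get W − 633 = $2456M.
Without Meridian: best allocation of the remaining 3 bidders over all 4 bands is VistaNet→Band E ($960M), Pulse→Band B ($791M), ClearBand→Band A ($853M), total $2604M.
VCG payment = (others' best without Meridian) − (others' welfare with Meridian) = 2604 − 2456 = $148M.

Meridian pays $148M.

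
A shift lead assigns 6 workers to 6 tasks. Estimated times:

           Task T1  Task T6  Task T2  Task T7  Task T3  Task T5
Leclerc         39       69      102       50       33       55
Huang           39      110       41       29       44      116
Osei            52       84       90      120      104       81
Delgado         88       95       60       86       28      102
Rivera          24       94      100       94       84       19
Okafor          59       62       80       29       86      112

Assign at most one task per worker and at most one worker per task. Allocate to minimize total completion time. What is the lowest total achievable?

Treat this as an assignment problem: match each worker to one task.
Optimal: Leclerc→Task T6 (69 min), Huang→Task T2 (41 min), Osei→Task T1 (52 min), Delgado→Task T3 (28 min), Rivera→Task T5 (19 min), Okafor→Task T7 (29 min) — total 69+41+52+28+19+29 = 238 min.
Next-best assignment: Leclerc→Task T1, Huang→Task T2, Osei→Task T6, Delgado→Task T3, Rivera→Task T5, Okafor→Task T7 = 240 min.
Swapping Okafor↔Leclerc (Okafor→Task T6 62 min, Leclerc→Task T7 50 min) adds 14.

Min total: 238 min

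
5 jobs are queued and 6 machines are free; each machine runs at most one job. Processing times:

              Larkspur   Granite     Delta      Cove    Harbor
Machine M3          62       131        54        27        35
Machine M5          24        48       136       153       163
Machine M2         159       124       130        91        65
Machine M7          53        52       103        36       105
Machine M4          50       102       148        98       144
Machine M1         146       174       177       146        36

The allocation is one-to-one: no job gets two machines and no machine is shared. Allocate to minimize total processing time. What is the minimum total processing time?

Minimum total: 224 min

Optimal: Larkspur→Machine M4 (50 min), Granite→Machine M5 (48 min), Delta→Machine M3 (54 min), Cove→Machine M7 (36 min), Harbor→Machine M1 (36 min) — total 50+48+54+36+36 = 224 min.
Swapping Larkspur↔Cove (Larkspur→Machine M7 53 min, Cove→Machine M4 98 min) adds 65.
No other one-to-one assignment undercuts 224 min.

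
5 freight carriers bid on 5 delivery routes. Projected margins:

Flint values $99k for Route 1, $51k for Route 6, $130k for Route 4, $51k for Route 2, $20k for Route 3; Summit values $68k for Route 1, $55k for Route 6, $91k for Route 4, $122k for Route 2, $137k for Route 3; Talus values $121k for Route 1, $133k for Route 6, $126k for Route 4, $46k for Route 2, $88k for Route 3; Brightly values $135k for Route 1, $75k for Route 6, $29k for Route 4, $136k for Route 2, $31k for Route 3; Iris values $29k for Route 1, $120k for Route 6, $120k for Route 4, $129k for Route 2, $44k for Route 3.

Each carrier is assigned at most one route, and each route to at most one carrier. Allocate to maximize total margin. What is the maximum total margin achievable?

Maximum total: $664k

This is the linear assignment problem.
Optimal: Flint→Route 4 ($130k), Summit→Route 3 ($137k), Talus→Route 6 ($133k), Brightly→Route 1 ($135k), Iris→Route 2 ($129k) — total 130+137+133+135+129 = $664k.
Next-best assignment: Flint→Route 4, Summit→Route 3, Talus→Route 1, Brightly→Route 2, Iris→Route 6 = $644k.
Swapping Flint↔Brightly (Flint→Route 1 $99k, Brightly→Route 4 $29k) loses 137.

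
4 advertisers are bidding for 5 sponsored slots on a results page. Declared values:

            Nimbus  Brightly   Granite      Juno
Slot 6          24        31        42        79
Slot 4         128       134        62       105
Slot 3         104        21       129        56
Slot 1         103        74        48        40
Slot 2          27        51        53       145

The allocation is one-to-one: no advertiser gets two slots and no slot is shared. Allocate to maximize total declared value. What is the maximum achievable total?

Optimal: Nimbus→Slot 1 ($103), Brightly→Slot 4 ($134), Granite→Slot 3 ($129), Juno→Slot 2 ($145) — total 103+134+129+145 = $511.
Column-greedy (each slot in turn goes to its best remaining advertiser) gives $445, worse by 66.
Swapping Granite↔Juno (Granite→Slot 2 $53, Juno→Slot 3 $56) loses 165.
No other one-to-one assignment exceeds $511.

Maximum total: $511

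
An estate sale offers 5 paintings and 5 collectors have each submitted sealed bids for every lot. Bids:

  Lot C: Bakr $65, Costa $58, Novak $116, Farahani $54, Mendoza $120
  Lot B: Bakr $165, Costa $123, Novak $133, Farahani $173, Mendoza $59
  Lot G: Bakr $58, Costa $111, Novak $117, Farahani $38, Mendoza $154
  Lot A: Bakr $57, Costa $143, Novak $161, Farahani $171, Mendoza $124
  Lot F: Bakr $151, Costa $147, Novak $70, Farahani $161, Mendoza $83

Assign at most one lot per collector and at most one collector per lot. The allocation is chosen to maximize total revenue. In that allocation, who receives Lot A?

This is a one-to-one assignment (maximum-weight bipartite matching).
Optimal: Bakr→Lot B ($165), Costa→Lot F ($147), Novak→Lot C ($116), Farahani→Lot A ($171), Mendoza→Lot G ($154) — total 165+147+116+171+154 = $753.
Column-greedy (each lot in turn goes to its best remaining collector) gives $704, worse by 49.
Next-best assignment: Bakr→Lot B, Costa→Lot A, Novak→Lot C, Farahani→Lot F, Mendoza→Lot G = $739.
Swapping Bakr↔Farahani (Bakr→Lot A $57, Farahani→Lot B $173) loses 106.
Every other assignment is strictly worse.
Farahani's own top lot is Lot B ($173), but forcing Farahani→Lot B and reassigning the rest optimally gives only $737 — worse by 16.

Farahani receives Lot A.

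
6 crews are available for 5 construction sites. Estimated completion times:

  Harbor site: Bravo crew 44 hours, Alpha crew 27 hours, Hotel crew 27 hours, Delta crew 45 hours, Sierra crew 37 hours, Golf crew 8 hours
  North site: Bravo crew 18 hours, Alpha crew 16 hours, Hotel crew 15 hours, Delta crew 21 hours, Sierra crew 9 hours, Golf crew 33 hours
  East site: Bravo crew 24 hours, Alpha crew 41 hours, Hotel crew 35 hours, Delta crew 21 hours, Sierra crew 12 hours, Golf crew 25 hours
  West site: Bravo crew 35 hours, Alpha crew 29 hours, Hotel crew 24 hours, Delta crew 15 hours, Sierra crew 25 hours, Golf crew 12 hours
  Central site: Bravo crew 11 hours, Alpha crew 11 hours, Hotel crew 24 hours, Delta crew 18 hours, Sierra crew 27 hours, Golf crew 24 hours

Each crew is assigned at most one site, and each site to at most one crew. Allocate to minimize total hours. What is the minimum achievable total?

Treat this as an assignment problem: match each crew to one site.
Optimal: Golf crew→Harbor site (8 hours), Hotel crew→North site (15 hours), Sierra crew→East site (12 hours), Delta crew→West site (15 hours), Bravo crew→Central site (11 hours) — total 8+15+12+15+11 = 61 hours.
Column-greedy (each site in turn goes to its cheapest remaining crew) gives 73 hours, worse by 12.
Swapping Sierra crew↔Delta crew (Sierra crew→West site 25 hours, Delta crew→East site 21 hours) adds 19.

Min total: 61 hours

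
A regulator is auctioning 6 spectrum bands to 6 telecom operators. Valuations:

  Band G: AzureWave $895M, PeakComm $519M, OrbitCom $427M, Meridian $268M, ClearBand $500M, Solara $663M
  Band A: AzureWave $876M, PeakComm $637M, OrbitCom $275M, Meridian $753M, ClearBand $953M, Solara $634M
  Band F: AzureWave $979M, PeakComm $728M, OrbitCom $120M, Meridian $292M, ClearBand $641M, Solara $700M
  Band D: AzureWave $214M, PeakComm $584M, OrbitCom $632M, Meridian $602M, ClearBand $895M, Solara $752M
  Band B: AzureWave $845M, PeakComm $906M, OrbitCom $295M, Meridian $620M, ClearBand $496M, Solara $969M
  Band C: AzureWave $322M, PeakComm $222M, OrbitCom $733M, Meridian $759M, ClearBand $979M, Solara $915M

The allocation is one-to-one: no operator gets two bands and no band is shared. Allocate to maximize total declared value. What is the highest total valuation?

Maximum total: $4973M

Optimal: AzureWave→Band G ($895M), PeakComm→Band F ($728M), OrbitCom→Band C ($733M), Meridian→Band A ($753M), ClearBand→Band D ($895M), Solara→Band B ($969M) — total 895+728+733+753+895+969 = $4973M.
Column-greedy (each band in turn goes to its best remaining operator) gives $4681M, worse by 292.
Swapping ClearBand↔AzureWave (ClearBand→Band G $500M, AzureWave→Band D $214M) loses 1076.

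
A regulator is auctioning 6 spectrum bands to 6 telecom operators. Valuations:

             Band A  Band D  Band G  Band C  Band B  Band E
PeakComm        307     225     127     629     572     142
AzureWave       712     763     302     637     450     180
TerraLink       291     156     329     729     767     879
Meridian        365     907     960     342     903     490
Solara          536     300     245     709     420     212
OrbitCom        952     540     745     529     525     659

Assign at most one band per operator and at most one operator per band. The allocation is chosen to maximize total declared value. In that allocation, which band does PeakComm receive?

PeakComm receives Band B.

Optimal: PeakComm→Band B ($572M), AzureWave→Band D ($763M), TerraLink→Band E ($879M), Meridian→Band G ($960M), Solara→Band C ($709M), OrbitCom→Band A ($952M) — total 572+763+879+960+709+952 = $4835M.
Row-greedy (each operator in turn takes its best remaining band) gives $4292M, worse by 543.
PeakComm's own top band is Band C ($629M), but forcing PeakComm→Band C and reassigning the rest optimally gives only $4603M — worse by 232.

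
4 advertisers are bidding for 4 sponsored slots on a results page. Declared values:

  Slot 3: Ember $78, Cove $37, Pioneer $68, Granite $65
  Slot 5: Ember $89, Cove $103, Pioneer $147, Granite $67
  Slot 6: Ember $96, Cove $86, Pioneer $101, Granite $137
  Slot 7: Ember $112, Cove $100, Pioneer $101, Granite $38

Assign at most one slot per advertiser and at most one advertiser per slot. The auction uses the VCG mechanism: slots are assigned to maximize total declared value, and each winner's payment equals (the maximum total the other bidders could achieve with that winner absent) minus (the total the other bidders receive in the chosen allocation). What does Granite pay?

Efficient allocation: Ember→Slot 3 ($78), Cove→Slot 7 ($100), Pioneer→Slot 5 ($147), Granite→Slot 6 ($137); total welfare W = $462.
Granite receives Slot 6 at value $137, so the others get W − 137 = $325.
Without Granite: best allocation of the remaining 3 bidders over all 4 slots is Ember→Slot 7 ($112), Cove→Slot 6 ($86), Pioneer→Slot 5 ($147), total $345.
VCG payment = (others' best without Granite) − (others' welfare with Granite) = 345 − 325 = $20.

Granite pays $20.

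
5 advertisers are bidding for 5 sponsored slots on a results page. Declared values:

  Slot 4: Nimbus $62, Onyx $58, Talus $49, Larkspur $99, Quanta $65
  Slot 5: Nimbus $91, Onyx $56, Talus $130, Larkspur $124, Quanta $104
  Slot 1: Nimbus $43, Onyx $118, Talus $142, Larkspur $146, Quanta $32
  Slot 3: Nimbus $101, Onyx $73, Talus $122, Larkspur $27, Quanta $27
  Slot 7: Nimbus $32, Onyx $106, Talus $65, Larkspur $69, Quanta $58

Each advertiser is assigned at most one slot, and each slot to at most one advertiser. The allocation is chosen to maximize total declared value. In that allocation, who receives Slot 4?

Larkspur receives Slot 4.

Treat this as an assignment problem: match each advertiser to one slot.
Optimal: Nimbus→Slot 3 ($101), Onyx→Slot 7 ($106), Talus→Slot 1 ($142), Larkspur→Slot 4 ($99), Quanta→Slot 5 ($104) — total 101+106+142+99+104 = $552.
Row-greedy (each advertiser in turn takes its best remaining slot) gives $506, worse by 46.
Swapping Talus↔Larkspur (Talus→Slot 4 $49, Larkspur→Slot 1 $146) loses 46.
No other one-to-one assignment exceeds $552.
Larkspur's own top slot is Slot 1 ($146), but forcing Larkspur→Slot 1 and reassigning the rest optimally gives only $548 — worse by 4.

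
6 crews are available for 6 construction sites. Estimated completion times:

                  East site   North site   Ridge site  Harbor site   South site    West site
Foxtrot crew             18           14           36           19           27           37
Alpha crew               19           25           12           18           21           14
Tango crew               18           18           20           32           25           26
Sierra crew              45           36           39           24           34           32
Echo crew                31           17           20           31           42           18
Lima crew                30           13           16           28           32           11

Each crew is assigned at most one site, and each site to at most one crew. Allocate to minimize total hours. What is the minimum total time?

Minimum total: 107 hours

Optimal: Foxtrot crew→East site (18 hours), Alpha crew→Ridge site (12 hours), Tango crew→South site (25 hours), Sierra crew→Harbor site (24 hours), Echo crew→North site (17 hours), Lima crew→West site (11 hours) — total 18+12+25+24+17+11 = 107 hours.
Min-entry greedy (repeatedly take the single cheapest remaining cell) gives 121 hours, worse by 14.
Next-best assignment: Foxtrot crew→North site, Alpha crew→South site, Tango crew→East site, Sierra crew→Harbor site, Echo crew→Ridge site, Lima crew→West site = 108 hours.
Swapping Alpha crew↔Lima crew (Alpha crew→West site 14 hours, Lima crew→Ridge site 16 hours) adds 7.
No other one-to-one assignment undercuts 107 hours.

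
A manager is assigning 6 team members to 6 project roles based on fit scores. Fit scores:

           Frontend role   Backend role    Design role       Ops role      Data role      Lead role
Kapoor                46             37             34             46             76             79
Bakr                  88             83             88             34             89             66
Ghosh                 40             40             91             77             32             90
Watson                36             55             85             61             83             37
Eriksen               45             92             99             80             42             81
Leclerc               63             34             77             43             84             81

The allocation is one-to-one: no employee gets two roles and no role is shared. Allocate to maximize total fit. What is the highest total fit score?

Maximum total: 505 pts

Optimal: Kapoor→Lead role (79 pts), Bakr→Frontend role (88 pts), Ghosh→Ops role (77 pts), Watson→Design role (85 pts), Eriksen→Backend role (92 pts), Leclerc→Data role (84 pts) — total 79+88+77+85+92+84 = 505 pts.
Column-greedy (each role in turn goes to its best remaining employee) gives 495 pts, worse by 10.
Checked against all permutations: 505 pts is optimal.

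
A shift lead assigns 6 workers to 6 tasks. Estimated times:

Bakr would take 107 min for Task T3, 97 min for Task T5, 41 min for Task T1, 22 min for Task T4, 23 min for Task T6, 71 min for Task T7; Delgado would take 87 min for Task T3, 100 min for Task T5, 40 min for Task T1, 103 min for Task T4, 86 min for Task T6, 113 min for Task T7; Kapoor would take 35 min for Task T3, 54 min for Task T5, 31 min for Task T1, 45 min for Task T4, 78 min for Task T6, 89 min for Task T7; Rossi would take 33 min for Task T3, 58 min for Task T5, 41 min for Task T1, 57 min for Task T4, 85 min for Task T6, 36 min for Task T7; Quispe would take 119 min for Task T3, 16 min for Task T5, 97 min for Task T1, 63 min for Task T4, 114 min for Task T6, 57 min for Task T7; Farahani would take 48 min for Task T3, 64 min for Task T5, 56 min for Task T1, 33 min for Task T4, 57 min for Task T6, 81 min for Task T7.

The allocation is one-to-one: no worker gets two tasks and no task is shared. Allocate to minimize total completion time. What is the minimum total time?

Optimal: Bakr→Task T6 (23 min), Delgado→Task T1 (40 min), Kapoor→Task T3 (35 min), Rossi→Task T7 (36 min), Quispe→Task T5 (16 min), Farahani→Task T4 (33 min) — total 23+40+35+36+16+33 = 183 min.
Min-entry greedy (repeatedly take the single cheapest remaining cell) gives 272 min, worse by 89.
Next-best assignment: Bakr→Task T4, Delgado→Task T1, Kapoor→Task T3, Rossi→Task T7, Quispe→Task T5, Farahani→Task T6 = 206 min.

Min total: 183 min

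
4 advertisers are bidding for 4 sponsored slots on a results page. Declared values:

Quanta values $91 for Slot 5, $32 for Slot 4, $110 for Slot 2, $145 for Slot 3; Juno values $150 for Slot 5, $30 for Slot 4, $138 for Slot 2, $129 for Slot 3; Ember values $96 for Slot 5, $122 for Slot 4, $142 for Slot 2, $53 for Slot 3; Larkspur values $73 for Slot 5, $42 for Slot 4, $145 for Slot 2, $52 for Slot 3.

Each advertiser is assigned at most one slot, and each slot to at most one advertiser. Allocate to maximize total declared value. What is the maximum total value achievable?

Optimal: Quanta→Slot 3 ($145), Juno→Slot 5 ($150), Ember→Slot 4 ($122), Larkspur→Slot 2 ($145) — total 145+150+122+145 = $562.
Row-greedy (each advertiser in turn takes its best remaining slot) gives $479, worse by 83.

Max total: $562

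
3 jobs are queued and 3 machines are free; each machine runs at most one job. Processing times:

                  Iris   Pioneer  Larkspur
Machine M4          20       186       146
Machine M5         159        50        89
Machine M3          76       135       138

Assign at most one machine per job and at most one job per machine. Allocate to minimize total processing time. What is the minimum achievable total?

This is the linear assignment problem.
Optimal: Iris→Machine M4 (20 min), Pioneer→Machine M5 (50 min), Larkspur→Machine M3 (138 min) — total 20+50+138 = 208 min.
Next-best assignment: Iris→Machine M4, Pioneer→Machine M3, Larkspur→Machine M5 = 244 min.

Minimum total: 208 min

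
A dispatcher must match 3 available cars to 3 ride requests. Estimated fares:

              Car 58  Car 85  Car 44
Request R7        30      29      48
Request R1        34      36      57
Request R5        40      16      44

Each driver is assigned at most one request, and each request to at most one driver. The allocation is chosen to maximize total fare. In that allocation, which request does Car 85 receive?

Car 85 receives Request R7.

Optimal: Car 58→Request R5 ($40), Car 85→Request R7 ($29), Car 44→Request R1 ($57) — total 40+29+57 = $126.
Row-greedy (each driver in turn takes its best remaining request) gives $124, worse by 2.
Checked against all permutations: $126 is optimal.
Car 85's own top request is Request R1 ($36), but forcing Car 85→Request R1 and reassigning the rest optimally gives only $124 — worse by 2.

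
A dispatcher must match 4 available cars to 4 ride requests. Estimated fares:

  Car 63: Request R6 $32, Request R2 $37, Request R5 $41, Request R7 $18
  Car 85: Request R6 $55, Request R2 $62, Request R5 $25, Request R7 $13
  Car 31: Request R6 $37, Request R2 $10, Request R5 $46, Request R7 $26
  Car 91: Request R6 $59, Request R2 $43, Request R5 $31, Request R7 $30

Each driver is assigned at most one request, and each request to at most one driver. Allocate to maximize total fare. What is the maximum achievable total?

This is a one-to-one assignment (maximum-weight bipartite matching).
Optimal: Car 63→Request R5 ($41), Car 85→Request R2 ($62), Car 31→Request R7 ($26), Car 91→Request R6 ($59) — total 41+62+26+59 = $188.
Every other assignment is strictly worse.

Max total: $188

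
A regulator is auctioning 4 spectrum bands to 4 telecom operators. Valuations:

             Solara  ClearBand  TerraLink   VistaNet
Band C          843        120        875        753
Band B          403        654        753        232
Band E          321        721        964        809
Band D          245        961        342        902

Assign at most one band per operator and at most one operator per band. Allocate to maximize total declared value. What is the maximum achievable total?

Optimal: Solara→Band C ($843M), ClearBand→Band D ($961M), TerraLink→Band B ($753M), VistaNet→Band E ($809M) — total 843+961+753+809 = $3366M.
Column-greedy (each band in turn goes to its best remaining operator) gives $2583M, worse by 783.
No other one-to-one assignment exceeds $3366M.

Maximum total: $3366M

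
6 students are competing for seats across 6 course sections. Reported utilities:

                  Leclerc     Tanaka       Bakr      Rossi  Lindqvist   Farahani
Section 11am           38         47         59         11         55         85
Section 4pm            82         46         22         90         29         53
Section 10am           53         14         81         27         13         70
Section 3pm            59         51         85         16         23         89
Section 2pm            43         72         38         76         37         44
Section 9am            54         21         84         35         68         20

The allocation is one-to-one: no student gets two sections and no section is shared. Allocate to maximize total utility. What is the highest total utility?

Maximum total: 455 points

This is a one-to-one assignment (maximum-weight bipartite matching).
Optimal: Leclerc→Section 3pm (59 points), Tanaka→Section 2pm (72 points), Bakr→Section 10am (81 points), Rossi→Section 4pm (90 points), Lindqvist→Section 9am (68 points), Farahani→Section 11am (85 points) — total 59+72+81+90+68+85 = 455 points.
Row-greedy (each student in turn takes its best remaining section) gives 399 points, worse by 56.
Next-best assignment: Leclerc→Section 10am, Tanaka→Section 2pm, Bakr→Section 3pm, Rossi→Section 4pm, Lindqvist→Section 9am, Farahani→Section 11am = 453 points.
Every other assignment is strictly worse.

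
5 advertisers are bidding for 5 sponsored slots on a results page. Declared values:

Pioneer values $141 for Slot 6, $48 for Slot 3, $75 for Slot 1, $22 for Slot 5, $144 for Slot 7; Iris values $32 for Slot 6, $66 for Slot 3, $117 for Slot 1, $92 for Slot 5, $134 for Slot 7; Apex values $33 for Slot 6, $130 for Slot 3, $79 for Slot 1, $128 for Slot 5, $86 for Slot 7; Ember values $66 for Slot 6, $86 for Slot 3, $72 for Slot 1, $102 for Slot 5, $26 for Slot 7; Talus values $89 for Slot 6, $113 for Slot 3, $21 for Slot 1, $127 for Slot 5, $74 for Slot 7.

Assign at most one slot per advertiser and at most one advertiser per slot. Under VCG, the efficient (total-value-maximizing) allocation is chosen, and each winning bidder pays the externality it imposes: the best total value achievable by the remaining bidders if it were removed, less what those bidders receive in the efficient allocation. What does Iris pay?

Iris pays $3.

Efficient allocation: Pioneer→Slot 6 ($141), Iris→Slot 7 ($134), Apex→Slot 3 ($130), Ember→Slot 1 ($72), Talus→Slot 5 ($127); total welfare W = $604.
Iris receives Slot 7 at value $134, so the others get W − 134 = $470.
Without Iris: best allocation of the remaining 4 bidders over all 5 slots is Pioneer→Slot 7 ($144), Apex→Slot 3 ($130), Ember→Slot 1 ($72), Talus→Slot 5 ($127), total $473.
VCG payment = (others' best without Iris) − (others' welfare with Iris) = 473 − 470 = $3.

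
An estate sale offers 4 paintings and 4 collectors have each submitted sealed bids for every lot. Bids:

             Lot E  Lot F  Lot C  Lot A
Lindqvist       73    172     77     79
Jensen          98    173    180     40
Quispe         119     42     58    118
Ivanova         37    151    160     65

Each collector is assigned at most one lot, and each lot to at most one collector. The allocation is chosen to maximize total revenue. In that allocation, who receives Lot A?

Quispe receives Lot A.

Treat this as an assignment problem: match each collector to one lot.
Optimal: Lindqvist→Lot F ($172), Jensen→Lot E ($98), Quispe→Lot A ($118), Ivanova→Lot C ($160) — total 172+98+118+160 = $548.
Row-greedy (each collector in turn takes its best remaining lot) gives $536, worse by 12.
Swapping Jensen↔Quispe (Jensen→Lot A $40, Quispe→Lot E $119) loses 57.
Every other assignment is strictly worse.
Quispe's own top lot is Lot E ($119), but forcing Quispe→Lot E and reassigning the rest optimally gives only $536 — worse by 12.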